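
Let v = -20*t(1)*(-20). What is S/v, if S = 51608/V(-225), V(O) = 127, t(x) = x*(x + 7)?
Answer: 6451/50800 ≈ 0.12699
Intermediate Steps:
t(x) = x*(7 + x)
S = 51608/127 ≈ 406.36
v = 3200 (v = -20*(7 + 1)*(-20) = -20*8*(-20) = -160*(-20) = 3200)
S/v = (51608/127)/3200 = (51608/127)*(1/3200) = 6451/50800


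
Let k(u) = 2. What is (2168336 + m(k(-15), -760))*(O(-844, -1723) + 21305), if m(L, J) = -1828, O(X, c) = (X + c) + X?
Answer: 38767494152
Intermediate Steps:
O(X, c) = c + 2*X
(2168336 + m(k(-15), -760))*(O(-844, -1723) + 21305) = (2168336 - 1828)*((-1723 + 2*(-844)) + 21305) = 2166508*((-1723 - 1688) + 21305) = 2166508*(-3411 + 21305) = 2166508*17894 = 38767494152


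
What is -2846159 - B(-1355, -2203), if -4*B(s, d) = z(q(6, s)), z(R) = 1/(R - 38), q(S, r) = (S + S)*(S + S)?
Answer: -1206771415/424 ≈ -2.8462e+6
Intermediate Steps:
q(S, r) = 4*S² (q(S, r) = (2*S)*(2*S) = 4*S²)
z(R) = 1/(-38 + R)
B(s, d) = -1/424 (B(s, d) = -1/(4*(-38 + 4*6²)) = -1/(4*(-38 + 4*36)) = -1/(4*(-38 + 144)) = -¼/106 = -¼*1/106 = -1/424)
-2846159 - B(-1355, -2203) = -2846159 - 1*(-1/424) = -2846159 + 1/424 = -1206771415/424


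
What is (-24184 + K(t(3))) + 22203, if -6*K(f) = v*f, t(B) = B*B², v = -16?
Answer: -1909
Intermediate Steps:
t(B) = B³
K(f) = 8*f/3 (K(f) = -(-8)*f/3 = 8*f/3)
(-24184 + K(t(3))) + 22203 = (-24184 + (8/3)*3³) + 22203 = (-24184 + (8/3)*27) + 22203 = (-24184 + 72) + 22203 = -24112 + 22203 = -1909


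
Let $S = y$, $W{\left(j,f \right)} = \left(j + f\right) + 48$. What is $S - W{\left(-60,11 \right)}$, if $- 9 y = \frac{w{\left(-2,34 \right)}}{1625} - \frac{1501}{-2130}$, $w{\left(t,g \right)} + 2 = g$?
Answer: $\frac{5728793}{6230250} \approx 0.91951$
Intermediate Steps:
$w{\left(t,g \right)} = -2 + g$
$W{\left(j,f \right)} = 48 + f + j$ ($W{\left(j,f \right)} = \left(f + j\right) + 48 = 48 + f + j$)
$y = - \frac{501457}{6230250}$ ($y = - \frac{\frac{-2 + 34}{1625} - \frac{1501}{-2130}}{9} = - \frac{32 \cdot \frac{1}{1625} - - \frac{1501}{2130}}{9} = - \frac{\frac{32}{1625} + \frac{1501}{2130}}{9} = \left(- \frac{1}{9}\right) \frac{501457}{692250} = - \frac{501457}{6230250} \approx -0.080487$)
$S = - \frac{501457}{6230250} \approx -0.080487$
$S - W{\left(-60,11 \right)} = - \frac{501457}{6230250} - \left(48 + 11 - 60\right) = - \frac{501457}{6230250} - -1 = - \frac{501457}{6230250} + 1 = \frac{5728793}{6230250}$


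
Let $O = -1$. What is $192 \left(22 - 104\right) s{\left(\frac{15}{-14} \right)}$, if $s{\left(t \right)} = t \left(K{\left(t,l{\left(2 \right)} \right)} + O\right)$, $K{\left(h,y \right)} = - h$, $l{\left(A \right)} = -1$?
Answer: $\frac{59040}{49} \approx 1204.9$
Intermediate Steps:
$s{\left(t \right)} = t \left(-1 - t\right)$ ($s{\left(t \right)} = t \left(- t - 1\right) = t \left(-1 - t\right)$)
$192 \left(22 - 104\right) s{\left(\frac{15}{-14} \right)} = 192 \left(22 - 104\right) \left(- \frac{15}{-14} \left(1 + \frac{15}{-14}\right)\right) = 192 \left(-82\right) \left(- 15 \left(- \frac{1}{14}\right) \left(1 + 15 \left(- \frac{1}{14}\right)\right)\right) = - 15744 \left(\left(-1\right) \left(- \frac{15}{14}\right) \left(1 - \frac{15}{14}\right)\right) = - 15744 \left(\left(-1\right) \left(- \frac{15}{14}\right) \left(- \frac{1}{14}\right)\right) = \left(-15744\right) \left(- \frac{15}{196}\right) = \frac{59040}{49}$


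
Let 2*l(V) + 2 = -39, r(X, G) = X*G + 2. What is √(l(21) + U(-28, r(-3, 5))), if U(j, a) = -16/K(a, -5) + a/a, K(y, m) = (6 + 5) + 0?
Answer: I*√10142/22 ≈ 4.5776*I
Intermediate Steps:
r(X, G) = 2 + G*X (r(X, G) = G*X + 2 = 2 + G*X)
K(y, m) = 11 (K(y, m) = 11 + 0 = 11)
l(V) = -41/2 (l(V) = -1 + (½)*(-39) = -1 - 39/2 = -41/2)
U(j, a) = -5/11 (U(j, a) = -16/11 + a/a = -16*1/11 + 1 = -16/11 + 1 = -5/11)
√(l(21) + U(-28, r(-3, 5))) = √(-41/2 - 5/11) = √(-461/22) = I*√10142/22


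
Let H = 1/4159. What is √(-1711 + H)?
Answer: 12*I*√205525303/4159 ≈ 41.364*I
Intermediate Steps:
H = 1/4159 ≈ 0.00024044
√(-1711 + H) = √(-1711 + 1/4159) = √(-7116048/4159) = 12*I*√205525303/4159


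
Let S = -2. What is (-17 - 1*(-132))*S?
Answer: -230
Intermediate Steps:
(-17 - 1*(-132))*S = (-17 - 1*(-132))*(-2) = (-17 + 132)*(-2) = 115*(-2) = -230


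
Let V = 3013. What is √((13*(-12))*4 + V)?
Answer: √2389 ≈ 48.877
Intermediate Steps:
√((13*(-12))*4 + V) = √((13*(-12))*4 + 3013) = √(-156*4 + 3013) = √(-624 + 3013) = √2389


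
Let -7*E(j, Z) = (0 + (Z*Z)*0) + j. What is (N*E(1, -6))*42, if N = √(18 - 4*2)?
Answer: -6*√10 ≈ -18.974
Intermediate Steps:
E(j, Z) = -j/7 (E(j, Z) = -((0 + (Z*Z)*0) + j)/7 = -((0 + Z²*0) + j)/7 = -((0 + 0) + j)/7 = -(0 + j)/7 = -j/7)
N = √10 (N = √(18 - 8) = √10 ≈ 3.1623)
(N*E(1, -6))*42 = (√10*(-⅐*1))*42 = (√10*(-⅐))*42 = -√10/7*42 = -6*√10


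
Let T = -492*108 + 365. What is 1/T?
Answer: -1/52771 ≈ -1.8950e-5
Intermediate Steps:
T = -52771 (T = -53136 + 365 = -52771)
1/T = 1/(-52771) = -1/52771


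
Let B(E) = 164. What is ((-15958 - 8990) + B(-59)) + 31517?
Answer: 6733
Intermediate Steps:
((-15958 - 8990) + B(-59)) + 31517 = ((-15958 - 8990) + 164) + 31517 = (-24948 + 164) + 31517 = -24784 + 31517 = 6733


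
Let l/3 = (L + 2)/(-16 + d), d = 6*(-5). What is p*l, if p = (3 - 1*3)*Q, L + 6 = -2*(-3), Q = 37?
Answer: 0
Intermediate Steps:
L = 0 (L = -6 - 2*(-3) = -6 + 6 = 0)
d = -30
p = 0 (p = (3 - 1*3)*37 = (3 - 3)*37 = 0*37 = 0)
l = -3/23 (l = 3*((0 + 2)/(-16 - 30)) = 3*(2/(-46)) = 3*(2*(-1/46)) = 3*(-1/23) = -3/23 ≈ -0.13043)
p*l = 0*(-3/23) = 0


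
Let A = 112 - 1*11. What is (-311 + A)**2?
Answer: 44100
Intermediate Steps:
A = 101 (A = 112 - 11 = 101)
(-311 + A)**2 = (-311 + 101)**2 = (-210)**2 = 44100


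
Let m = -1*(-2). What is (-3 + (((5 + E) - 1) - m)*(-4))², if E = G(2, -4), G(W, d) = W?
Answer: 361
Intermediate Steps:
E = 2
m = 2
(-3 + (((5 + E) - 1) - m)*(-4))² = (-3 + (((5 + 2) - 1) - 1*2)*(-4))² = (-3 + ((7 - 1) - 2)*(-4))² = (-3 + (6 - 2)*(-4))² = (-3 + 4*(-4))² = (-3 - 16)² = (-19)² = 361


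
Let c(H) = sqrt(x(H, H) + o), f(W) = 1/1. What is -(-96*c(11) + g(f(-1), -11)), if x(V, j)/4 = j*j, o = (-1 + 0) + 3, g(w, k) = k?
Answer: 11 + 864*sqrt(6) ≈ 2127.4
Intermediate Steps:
f(W) = 1
o = 2 (o = -1 + 3 = 2)
x(V, j) = 4*j**2 (x(V, j) = 4*(j*j) = 4*j**2)
c(H) = sqrt(2 + 4*H**2) (c(H) = sqrt(4*H**2 + 2) = sqrt(2 + 4*H**2))
-(-96*c(11) + g(f(-1), -11)) = -(-96*sqrt(2 + 4*11**2) - 11) = -(-96*sqrt(2 + 4*121) - 11) = -(-96*sqrt(2 + 484) - 11) = -(-864*sqrt(6) - 11) = -(-11 - 864*sqrt(6)) = 11 + 864*sqrt(6)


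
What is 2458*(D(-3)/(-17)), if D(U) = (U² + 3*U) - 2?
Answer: 4916/17 ≈ 289.18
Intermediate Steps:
D(U) = -2 + U² + 3*U
2458*(D(-3)/(-17)) = 2458*((-2 + (-3)² + 3*(-3))/(-17)) = 2458*((-2 + 9 - 9)*(-1/17)) = 2458*(-2*(-1/17)) = 2458*(2/17) = 4916/17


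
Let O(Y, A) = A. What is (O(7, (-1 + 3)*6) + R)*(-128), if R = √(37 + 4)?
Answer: -1536 - 128*√41 ≈ -2355.6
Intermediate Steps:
R = √41 ≈ 6.4031
(O(7, (-1 + 3)*6) + R)*(-128) = ((-1 + 3)*6 + √41)*(-128) = (2*6 + √41)*(-128) = (12 + √41)*(-128) = -1536 - 128*√41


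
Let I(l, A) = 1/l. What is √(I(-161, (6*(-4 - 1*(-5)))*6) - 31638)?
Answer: I*√820088759/161 ≈ 177.87*I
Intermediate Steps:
√(I(-161, (6*(-4 - 1*(-5)))*6) - 31638) = √(1/(-161) - 31638) = √(-1/161 - 31638) = √(-5093719/161) = I*√820088759/161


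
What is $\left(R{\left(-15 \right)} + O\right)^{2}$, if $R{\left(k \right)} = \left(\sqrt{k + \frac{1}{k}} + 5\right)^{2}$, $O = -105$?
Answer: $\frac{1694476}{225} - \frac{5704 i \sqrt{3390}}{45} \approx 7531.0 - 7380.2 i$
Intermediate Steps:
$R{\left(k \right)} = \left(5 + \sqrt{k + \frac{1}{k}}\right)^{2}$
$\left(R{\left(-15 \right)} + O\right)^{2} = \left(\left(5 + \sqrt{-15 + \frac{1}{-15}}\right)^{2} - 105\right)^{2} = \left(\left(5 + \sqrt{-15 - \frac{1}{15}}\right)^{2} - 105\right)^{2} = \left(\left(5 + \sqrt{- \frac{226}{15}}\right)^{2} - 105\right)^{2} = \left(\left(5 + \frac{i \sqrt{3390}}{15}\right)^{2} - 105\right)^{2} = \left(-105 + \left(5 + \frac{i \sqrt{3390}}{15}\right)^{2}\right)^{2}$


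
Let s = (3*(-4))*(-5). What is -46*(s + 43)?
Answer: -4738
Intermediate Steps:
s = 60 (s = -12*(-5) = 60)
-46*(s + 43) = -46*(60 + 43) = -46*103 = -4738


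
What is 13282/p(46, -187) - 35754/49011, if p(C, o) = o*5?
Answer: -13419492/898535 ≈ -14.935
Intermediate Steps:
p(C, o) = 5*o
13282/p(46, -187) - 35754/49011 = 13282/((5*(-187))) - 35754/49011 = 13282/(-935) - 35754*1/49011 = 13282*(-1/935) - 11918/16337 = -13282/935 - 11918/16337 = -13419492/898535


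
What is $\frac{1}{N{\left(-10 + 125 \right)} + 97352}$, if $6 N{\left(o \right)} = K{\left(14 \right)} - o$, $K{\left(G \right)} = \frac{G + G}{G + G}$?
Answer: $\frac{1}{97333} \approx 1.0274 \cdot 10^{-5}$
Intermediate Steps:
$K{\left(G \right)} = 1$ ($K{\left(G \right)} = \frac{2 G}{2 G} = 2 G \frac{1}{2 G} = 1$)
$N{\left(o \right)} = \frac{1}{6} - \frac{o}{6}$ ($N{\left(o \right)} = \frac{1 - o}{6} = \frac{1}{6} - \frac{o}{6}$)
$\frac{1}{N{\left(-10 + 125 \right)} + 97352} = \frac{1}{\left(\frac{1}{6} - \frac{-10 + 125}{6}\right) + 97352} = \frac{1}{\left(\frac{1}{6} - \frac{115}{6}\right) + 97352} = \frac{1}{-19 + 97352} = \frac{1}{97333}$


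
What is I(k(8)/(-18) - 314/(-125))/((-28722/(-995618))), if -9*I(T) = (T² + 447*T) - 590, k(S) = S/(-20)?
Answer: -346030060587484/163580765625 ≈ -2115.3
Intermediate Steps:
k(S) = -S/20 (k(S) = S*(-1/20) = -S/20)
I(T) = 590/9 - 149*T/3 - T²/9 (I(T) = -((T² + 447*T) - 590)/9 = -(-590 + T² + 447*T)/9 = 590/9 - 149*T/3 - T²/9)
I(k(8)/(-18) - 314/(-125))/((-28722/(-995618))) = (590/9 - 149*(-1/20*8/(-18) - 314/(-125))/3 - (-1/20*8/(-18) - 314/(-125))²/9)/((-28722/(-995618))) = (590/9 - 149*(-⅖*(-1/18) - 314*(-1/125))/3 - (-⅖*(-1/18) - 314*(-1/125))²/9)/((-28722*(-1/995618))) = (590/9 - 149*(1/45 + 314/125)/3 - (1/45 + 314/125)²/9)/(14361/497809) = (590/9 - 149/3*2851/1125 - (2851/1125)²/9)*(497809/14361) = (590/9 - 424799/3375 - ⅑*8128201/1265625)*(497809/14361) = (590/9 - 424799/3375 - 8128201/11390625)*(497809/14361) = -695106076/11390625*497809/14361 = -346030060587484/163580765625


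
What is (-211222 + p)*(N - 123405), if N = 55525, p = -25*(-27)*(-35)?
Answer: 15941414360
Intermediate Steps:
p = -23625 (p = 675*(-35) = -23625)
(-211222 + p)*(N - 123405) = (-211222 - 23625)*(55525 - 123405) = -234847*(-67880) = 15941414360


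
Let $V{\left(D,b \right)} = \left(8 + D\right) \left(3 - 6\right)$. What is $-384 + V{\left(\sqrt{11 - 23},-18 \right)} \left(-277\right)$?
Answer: $6264 + 1662 i \sqrt{3} \approx 6264.0 + 2878.7 i$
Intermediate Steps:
$V{\left(D,b \right)} = -24 - 3 D$ ($V{\left(D,b \right)} = \left(8 + D\right) \left(-3\right) = -24 - 3 D$)
$-384 + V{\left(\sqrt{11 - 23},-18 \right)} \left(-277\right) = -384 + \left(-24 - 3 \sqrt{11 - 23}\right) \left(-277\right) = -384 + \left(-24 - 3 \sqrt{-12}\right) \left(-277\right) = -384 + \left(-24 - 3 \cdot 2 i \sqrt{3}\right) \left(-277\right) = -384 + \left(-24 - 6 i \sqrt{3}\right) \left(-277\right) = -384 + \left(6648 + 1662 i \sqrt{3}\right) = 6264 + 1662 i \sqrt{3}$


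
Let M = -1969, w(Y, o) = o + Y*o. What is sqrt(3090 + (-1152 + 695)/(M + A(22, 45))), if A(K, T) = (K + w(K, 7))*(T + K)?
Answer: sqrt(81826090579)/5146 ≈ 55.587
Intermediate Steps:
A(K, T) = (7 + 8*K)*(K + T) (A(K, T) = (K + 7*(1 + K))*(T + K) = (K + (7 + 7*K))*(K + T) = (7 + 8*K)*(K + T))
sqrt(3090 + (-1152 + 695)/(M + A(22, 45))) = sqrt(3090 + (-1152 + 695)/(-1969 + (7*22 + 7*45 + 8*22**2 + 8*22*45))) = sqrt(3090 - 457/(-1969 + (154 + 315 + 8*484 + 7920))) = sqrt(3090 - 457/(-1969 + (154 + 315 + 3872 + 7920))) = sqrt(3090 - 457/(-1969 + 12261)) = sqrt(3090 - 457/10292) = sqrt(31801823/10292) = sqrt(81826090579)/5146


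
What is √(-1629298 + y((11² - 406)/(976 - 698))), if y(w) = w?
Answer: I*√125918745862/278 ≈ 1276.4*I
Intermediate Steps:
√(-1629298 + y((11² - 406)/(976 - 698))) = √(-1629298 + (11² - 406)/(976 - 698)) = √(-1629298 + (121 - 406)/278) = √(-1629298 - 285*1/278) = √(-1629298 - 285/278) = √(-452945129/278) = I*√125918745862/278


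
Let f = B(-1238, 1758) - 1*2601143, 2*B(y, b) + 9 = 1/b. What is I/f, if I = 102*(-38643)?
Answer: 13858616376/9145634609 ≈ 1.5153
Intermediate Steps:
B(y, b) = -9/2 + 1/(2*b)
f = -9145634609/3516 (f = (½)*(1 - 9*1758)/1758 - 1*2601143 = (½)*(1/1758)*(1 - 15822) - 2601143 = (½)*(1/1758)*(-15821) - 2601143 = -15821/3516 - 2601143 = -9145634609/3516 ≈ -2.6011e+6)
I = -3941586
I/f = -3941586/(-9145634609/3516) = -3941586*(-3516/9145634609) = 13858616376/9145634609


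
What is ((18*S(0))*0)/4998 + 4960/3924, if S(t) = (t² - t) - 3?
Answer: 1240/981 ≈ 1.2640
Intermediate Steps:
S(t) = -3 + t² - t
((18*S(0))*0)/4998 + 4960/3924 = ((18*(-3 + 0² - 1*0))*0)/4998 + 4960/3924 = ((18*(-3 + 0 + 0))*0)*(1/4998) + 4960*(1/3924) = ((18*(-3))*0)*(1/4998) + 1240/981 = -54*0*(1/4998) + 1240/981 = 0*(1/4998) + 1240/981 = 0 + 1240/981 = 1240/981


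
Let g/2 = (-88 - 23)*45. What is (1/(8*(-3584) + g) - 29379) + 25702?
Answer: -142160175/38662 ≈ -3677.0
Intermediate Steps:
g = -9990 (g = 2*((-88 - 23)*45) = 2*(-111*45) = 2*(-4995) = -9990)
(1/(8*(-3584) + g) - 29379) + 25702 = (1/(8*(-3584) - 9990) - 29379) + 25702 = (1/(-28672 - 9990) - 29379) + 25702 = (1/(-38662) - 29379) + 25702 = (-1/38662 - 29379) + 25702 = -1135850899/38662 + 25702 = -142160175/38662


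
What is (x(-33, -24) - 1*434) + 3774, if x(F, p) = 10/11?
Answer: 36750/11 ≈ 3340.9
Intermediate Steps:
x(F, p) = 10/11 (x(F, p) = 10*(1/11) = 10/11)
(x(-33, -24) - 1*434) + 3774 = (10/11 - 1*434) + 3774 = (10/11 - 434) + 3774 = -4764/11 + 3774 = 36750/11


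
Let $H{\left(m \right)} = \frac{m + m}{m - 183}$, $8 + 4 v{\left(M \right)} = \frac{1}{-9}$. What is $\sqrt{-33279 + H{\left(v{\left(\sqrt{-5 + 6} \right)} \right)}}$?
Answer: $\frac{i \sqrt{1476552349453}}{6661} \approx 182.43 i$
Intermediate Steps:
$v{\left(M \right)} = - \frac{73}{36}$ ($v{\left(M \right)} = -2 + \frac{1}{4 \left(-9\right)} = -2 + \frac{1}{4} \left(- \frac{1}{9}\right) = -2 - \frac{1}{36} = - \frac{73}{36}$)
$H{\left(m \right)} = \frac{2 m}{-183 + m}$ ($H{\left(m \right)} = \frac{2 m}{m - 183} = \frac{2 m}{-183 + m}$)
$\sqrt{-33279 + H{\left(v{\left(\sqrt{-5 + 6} \right)} \right)}} = \sqrt{-33279 + 2 \left(- \frac{73}{36}\right) \frac{1}{-183 - \frac{73}{36}}} = \sqrt{-33279 + 2 \left(- \frac{73}{36}\right) \frac{1}{- \frac{6661}{36}}} = \sqrt{-33279 + 2 \left(- \frac{73}{36}\right) \left(- \frac{36}{6661}\right)} = \sqrt{-33279 + \frac{146}{6661}} = \sqrt{- \frac{221671273}{6661}} = \frac{i \sqrt{1476552349453}}{6661}$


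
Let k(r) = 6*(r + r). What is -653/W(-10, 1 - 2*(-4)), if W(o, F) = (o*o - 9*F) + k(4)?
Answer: -653/67 ≈ -9.7463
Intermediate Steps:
k(r) = 12*r (k(r) = 6*(2*r) = 12*r)
W(o, F) = 48 + o² - 9*F (W(o, F) = (o*o - 9*F) + 12*4 = (o² - 9*F) + 48 = 48 + o² - 9*F)
-653/W(-10, 1 - 2*(-4)) = -653/(48 + (-10)² - 9*(1 - 2*(-4))) = -653/(48 + 100 - 9*(1 + 8)) = -653/(48 + 100 - 9*9) = -653/(48 + 100 - 81) = -653/67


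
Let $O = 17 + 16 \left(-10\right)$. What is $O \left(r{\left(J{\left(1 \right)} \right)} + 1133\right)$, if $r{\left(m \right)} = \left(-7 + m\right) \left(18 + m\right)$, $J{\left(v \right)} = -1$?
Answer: $-142571$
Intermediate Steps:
$O = -143$ ($O = 17 - 160 = -143$)
$O \left(r{\left(J{\left(1 \right)} \right)} + 1133\right) = - 143 \left(\left(-126 + \left(-1\right)^{2} + 11 \left(-1\right)\right) + 1133\right) = - 143 \left(\left(-126 + 1 - 11\right) + 1133\right) = - 143 \left(-136 + 1133\right) = \left(-143\right) 997 = -142571$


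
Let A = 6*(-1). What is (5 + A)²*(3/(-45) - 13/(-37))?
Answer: 158/555 ≈ 0.28468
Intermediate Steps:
A = -6
(5 + A)²*(3/(-45) - 13/(-37)) = (5 - 6)²*(3/(-45) - 13/(-37)) = (-1)²*(3*(-1/45) - 13*(-1/37)) = 1*(-1/15 + 13/37) = 1*(158/555) = 158/555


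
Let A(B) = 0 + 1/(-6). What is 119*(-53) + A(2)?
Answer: -37843/6 ≈ -6307.2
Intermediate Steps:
A(B) = -1/6 (A(B) = 0 - 1/6 = -1/6)
119*(-53) + A(2) = 119*(-53) - 1/6 = -6307 - 1/6 = -37843/6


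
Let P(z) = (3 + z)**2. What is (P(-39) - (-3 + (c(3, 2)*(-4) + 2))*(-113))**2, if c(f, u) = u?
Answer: 77841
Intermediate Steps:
(P(-39) - (-3 + (c(3, 2)*(-4) + 2))*(-113))**2 = ((3 - 39)**2 - (-3 + (2*(-4) + 2))*(-113))**2 = ((-36)**2 - (-3 + (-8 + 2))*(-113))**2 = (1296 - (-3 - 6)*(-113))**2 = (1296 - 1*(-9)*(-113))**2 = (1296 + 9*(-113))**2 = (1296 - 1017)**2 = 279**2 = 77841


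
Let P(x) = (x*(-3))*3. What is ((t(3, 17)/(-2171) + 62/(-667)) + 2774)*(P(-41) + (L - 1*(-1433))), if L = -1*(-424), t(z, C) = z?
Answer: 8941337844390/1448057 ≈ 6.1747e+6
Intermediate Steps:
P(x) = -9*x (P(x) = -3*x*3 = -9*x)
L = 424
((t(3, 17)/(-2171) + 62/(-667)) + 2774)*(P(-41) + (L - 1*(-1433))) = ((3/(-2171) + 62/(-667)) + 2774)*(-9*(-41) + (424 - 1*(-1433))) = ((3*(-1/2171) + 62*(-1/667)) + 2774)*(369 + (424 + 1433)) = ((-3/2171 - 62/667) + 2774)*(369 + 1857) = (-136603/1448057 + 2774)*2226 = (4016773515/1448057)*2226 = 8941337844390/1448057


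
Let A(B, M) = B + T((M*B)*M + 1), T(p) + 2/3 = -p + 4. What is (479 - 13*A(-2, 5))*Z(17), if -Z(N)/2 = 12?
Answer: 4208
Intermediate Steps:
T(p) = 10/3 - p (T(p) = -⅔ + (-p + 4) = -⅔ + (4 - p) = 10/3 - p)
Z(N) = -24 (Z(N) = -2*12 = -24)
A(B, M) = 7/3 + B - B*M² (A(B, M) = B + (10/3 - ((M*B)*M + 1)) = B + (10/3 - ((B*M)*M + 1)) = B + (10/3 - (B*M² + 1)) = B + (10/3 - (1 + B*M²)) = B + (10/3 + (-1 - B*M²)) = B + (7/3 - B*M²) = 7/3 + B - B*M²)
(479 - 13*A(-2, 5))*Z(17) = (479 - 13*(7/3 - 2 - 1*(-2)*5²))*(-24) = (479 - 13*(7/3 - 2 - 1*(-2)*25))*(-24) = (479 - 13*(7/3 - 2 + 50))*(-24) = (479 - 13*151/3)*(-24) = (479 - 1963/3)*(-24) = -526/3*(-24) = 4208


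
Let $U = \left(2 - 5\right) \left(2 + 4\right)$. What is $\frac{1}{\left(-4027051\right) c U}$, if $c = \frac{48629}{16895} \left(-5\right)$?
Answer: $- \frac{3379}{3524966335422} \approx -9.5859 \cdot 10^{-10}$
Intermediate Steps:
$c = - \frac{48629}{3379}$ ($c = 48629 \cdot \frac{1}{16895} \left(-5\right) = \frac{48629}{16895} \left(-5\right) = - \frac{48629}{3379} \approx -14.392$)
$U = -18$ ($U = \left(2 - 5\right) 6 = \left(-3\right) 6 = -18$)
$\frac{1}{\left(-4027051\right) c U} = \frac{1}{\left(-4027051\right) \left(\left(- \frac{48629}{3379}\right) \left(-18\right)\right)} = - \frac{1}{4027051 \cdot \frac{875322}{3379}} = \left(- \frac{1}{4027051}\right) \frac{3379}{875322} = - \frac{3379}{3524966335422}$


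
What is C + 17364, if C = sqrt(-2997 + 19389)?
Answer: 17364 + 2*sqrt(4098) ≈ 17492.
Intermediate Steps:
C = 2*sqrt(4098) (C = sqrt(16392) = 2*sqrt(4098) ≈ 128.03)
C + 17364 = 2*sqrt(4098) + 17364 = 17364 + 2*sqrt(4098)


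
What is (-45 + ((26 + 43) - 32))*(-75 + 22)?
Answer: 424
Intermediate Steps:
(-45 + ((26 + 43) - 32))*(-75 + 22) = (-45 + (69 - 32))*(-53) = (-45 + 37)*(-53) = -8*(-53) = 424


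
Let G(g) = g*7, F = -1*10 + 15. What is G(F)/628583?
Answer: 35/628583 ≈ 5.5681e-5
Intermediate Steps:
F = 5 (F = -10 + 15 = 5)
G(g) = 7*g
G(F)/628583 = (7*5)/628583 = 35*(1/628583) = 35/628583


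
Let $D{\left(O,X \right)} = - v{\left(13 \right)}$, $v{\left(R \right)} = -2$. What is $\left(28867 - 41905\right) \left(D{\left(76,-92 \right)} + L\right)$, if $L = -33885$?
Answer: $441766554$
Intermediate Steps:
$D{\left(O,X \right)} = 2$ ($D{\left(O,X \right)} = \left(-1\right) \left(-2\right) = 2$)
$\left(28867 - 41905\right) \left(D{\left(76,-92 \right)} + L\right) = \left(28867 - 41905\right) \left(2 - 33885\right) = \left(-13038\right) \left(-33883\right) = 441766554$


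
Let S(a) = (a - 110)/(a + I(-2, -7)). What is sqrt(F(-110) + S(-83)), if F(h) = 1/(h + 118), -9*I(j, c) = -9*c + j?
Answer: sqrt(92819)/202 ≈ 1.5082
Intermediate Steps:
I(j, c) = c - j/9 (I(j, c) = -(-9*c + j)/9 = -(j - 9*c)/9 = c - j/9)
S(a) = (-110 + a)/(-61/9 + a) (S(a) = (a - 110)/(a + (-7 - 1/9*(-2))) = (-110 + a)/(a + (-7 + 2/9)) = (-110 + a)/(a - 61/9) = (-110 + a)/(-61/9 + a))
F(h) = 1/(118 + h)
sqrt(F(-110) + S(-83)) = sqrt(1/(118 - 110) + 9*(-110 - 83)/(-61 + 9*(-83))) = sqrt(1/8 + 9*(-193)/(-61 - 747)) = sqrt(1/8 + 9*(-193)/(-808)) = sqrt(1/8 + 9*(-1/808)*(-193)) = sqrt(1/8 + 1737/808) = sqrt(919/404) = sqrt(92819)/202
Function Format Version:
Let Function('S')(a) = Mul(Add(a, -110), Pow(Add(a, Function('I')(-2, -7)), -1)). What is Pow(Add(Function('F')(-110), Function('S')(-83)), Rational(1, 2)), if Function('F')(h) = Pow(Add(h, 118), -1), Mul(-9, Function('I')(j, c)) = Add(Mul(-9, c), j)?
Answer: Mul(Rational(1, 202), Pow(92819, Rational(1, 2))) ≈ 1.5082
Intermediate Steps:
Function('I')(j, c) = Add(c, Mul(Rational(-1, 9), j)) (Function('I')(j, c) = Mul(Rational(-1, 9), Add(Mul(-9, c), j)) = Mul(Rational(-1, 9), Add(j, Mul(-9, c))) = Add(c, Mul(Rational(-1, 9), j)))
Function('S')(a) = Mul(Pow(Add(Rational(-61, 9), a), -1), Add(-110, a)) (Function('S')(a) = Mul(Add(a, -110), Pow(Add(a, Add(-7, Mul(Rational(-1, 9), -2))), -1)) = Mul(Add(-110, a), Pow(Add(a, Add(-7, Rational(2, 9))), -1)) = Mul(Add(-110, a), Pow(Add(a, Rational(-61, 9)), -1)) = Mul(Add(-110, a), Pow(Add(Rational(-61, 9), a), -1)) = Mul(Pow(Add(Rational(-61, 9), a), -1), Add(-110, a)))
Function('F')(h) = Pow(Add(118, h), -1)
Pow(Add(Function('F')(-110), Function('S')(-83)), Rational(1, 2)) = Pow(Add(Pow(Add(118, -110), -1), Mul(9, Pow(Add(-61, Mul(9, -83)), -1), Add(-110, -83))), Rational(1, 2)) = Pow(Add(Pow(8, -1), Mul(9, Pow(Add(-61, -747), -1), -193)), Rational(1, 2)) = Pow(Add(Rational(1, 8), Mul(9, Pow(-808, -1), -193)), Rational(1, 2)) = Pow(Add(Rational(1, 8), Mul(9, Rational(-1, 808), -193)), Rational(1, 2)) = Pow(Add(Rational(1, 8), Rational(1737, 808)), Rational(1, 2)) = Pow(Rational(919, 404), Rational(1, 2)) = Mul(Rational(1, 202), Pow(92819, Rational(1, 2)))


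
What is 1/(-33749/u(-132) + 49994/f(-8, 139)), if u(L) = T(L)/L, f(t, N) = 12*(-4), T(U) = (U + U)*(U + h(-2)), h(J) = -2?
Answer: -1608/1472305 ≈ -0.0010922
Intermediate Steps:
T(U) = 2*U*(-2 + U) (T(U) = (U + U)*(U - 2) = (2*U)*(-2 + U) = 2*U*(-2 + U))
f(t, N) = -48
u(L) = -4 + 2*L (u(L) = (2*L*(-2 + L))/L = -4 + 2*L)
1/(-33749/u(-132) + 49994/f(-8, 139)) = 1/(-33749/(-4 + 2*(-132)) + 49994/(-48)) = 1/(-33749/(-4 - 264) + 49994*(-1/48)) = 1/(-33749/(-268) - 24997/24) = 1/(-33749*(-1/268) - 24997/24) = 1/(33749/268 - 24997/24) = 1/(-1472305/1608) = -1608/1472305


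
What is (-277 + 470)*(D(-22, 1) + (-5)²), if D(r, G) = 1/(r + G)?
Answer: 101132/21 ≈ 4815.8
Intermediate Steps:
D(r, G) = 1/(G + r)
(-277 + 470)*(D(-22, 1) + (-5)²) = (-277 + 470)*(1/(1 - 22) + (-5)²) = 193*(1/(-21) + 25) = 193*(-1/21 + 25) = 193*(524/21) = 101132/21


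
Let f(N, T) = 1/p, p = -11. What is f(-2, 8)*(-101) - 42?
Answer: -361/11 ≈ -32.818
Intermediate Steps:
f(N, T) = -1/11 (f(N, T) = 1/(-11) = -1/11)
f(-2, 8)*(-101) - 42 = -1/11*(-101) - 42 = 101/11 - 42 = -361/11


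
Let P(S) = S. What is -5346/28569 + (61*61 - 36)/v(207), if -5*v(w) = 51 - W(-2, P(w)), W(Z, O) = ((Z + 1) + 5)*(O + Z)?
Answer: 174090917/7323187 ≈ 23.773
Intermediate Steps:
W(Z, O) = (6 + Z)*(O + Z) (W(Z, O) = ((1 + Z) + 5)*(O + Z) = (6 + Z)*(O + Z))
v(w) = -59/5 + 4*w/5 (v(w) = -(51 - ((-2)**2 + 6*w + 6*(-2) + w*(-2)))/5 = -(51 - (4 + 6*w - 12 - 2*w))/5 = -(51 - (-8 + 4*w))/5 = -(51 + (8 - 4*w))/5 = -(59 - 4*w)/5 = -59/5 + 4*w/5)
-5346/28569 + (61*61 - 36)/v(207) = -5346/28569 + (61*61 - 36)/(-59/5 + (4/5)*207) = -5346*1/28569 + (3721 - 36)/(-59/5 + 828/5) = -1782/9523 + 3685/(769/5) = -1782/9523 + 3685*(5/769) = -1782/9523 + 18425/769 = 174090917/7323187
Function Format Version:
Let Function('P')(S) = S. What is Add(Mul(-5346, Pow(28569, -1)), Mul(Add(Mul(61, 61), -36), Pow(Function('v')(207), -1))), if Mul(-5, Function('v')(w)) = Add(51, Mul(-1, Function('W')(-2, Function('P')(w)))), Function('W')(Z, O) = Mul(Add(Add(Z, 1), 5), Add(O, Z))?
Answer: Rational(174090917, 7323187) ≈ 23.773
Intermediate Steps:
Function('W')(Z, O) = Mul(Add(6, Z), Add(O, Z)) (Function('W')(Z, O) = Mul(Add(Add(1, Z), 5), Add(O, Z)) = Mul(Add(6, Z), Add(O, Z)))
Function('v')(w) = Add(Rational(-59, 5), Mul(Rational(4, 5), w)) (Function('v')(w) = Mul(Rational(-1, 5), Add(51, Mul(-1, Add(Pow(-2, 2), Mul(6, w), Mul(6, -2), Mul(w, -2))))) = Mul(Rational(-1, 5), Add(51, Mul(-1, Add(4, Mul(6, w), -12, Mul(-2, w))))) = Mul(Rational(-1, 5), Add(51, Mul(-1, Add(-8, Mul(4, w))))) = Mul(Rational(-1, 5), Add(51, Add(8, Mul(-4, w)))) = Mul(Rational(-1, 5), Add(59, Mul(-4, w))) = Add(Rational(-59, 5), Mul(Rational(4, 5), w)))
Add(Mul(-5346, Pow(28569, -1)), Mul(Add(Mul(61, 61), -36), Pow(Function('v')(207), -1))) = Add(Mul(-5346, Pow(28569, -1)), Mul(Add(Mul(61, 61), -36), Pow(Add(Rational(-59, 5), Mul(Rational(4, 5), 207)), -1))) = Add(Mul(-5346, Rational(1, 28569)), Mul(Add(3721, -36), Pow(Add(Rational(-59, 5), Rational(828, 5)), -1))) = Add(Rational(-1782, 9523), Mul(3685, Pow(Rational(769, 5), -1))) = Add(Rational(-1782, 9523), Mul(3685, Rational(5, 769))) = Add(Rational(-1782, 9523), Rational(18425, 769)) = Rational(174090917, 7323187)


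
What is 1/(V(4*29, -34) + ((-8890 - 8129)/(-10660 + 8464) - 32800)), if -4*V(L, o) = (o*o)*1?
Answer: -4/132325 ≈ -3.0229e-5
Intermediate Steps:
V(L, o) = -o²/4 (V(L, o) = -o*o/4 = -o²/4)
1/(V(4*29, -34) + ((-8890 - 8129)/(-10660 + 8464) - 32800)) = 1/(-¼*(-34)² + ((-8890 - 8129)/(-10660 + 8464) - 32800)) = 1/(-¼*1156 + (-17019/(-2196) - 32800)) = 1/(-289 + (-17019*(-1/2196) - 32800)) = 1/(-289 + (31/4 - 32800)) = 1/(-289 - 131169/4) = 1/(-132325/4) = -4/132325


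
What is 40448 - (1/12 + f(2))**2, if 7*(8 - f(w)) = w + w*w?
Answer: 285032639/7056 ≈ 40396.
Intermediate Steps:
f(w) = 8 - w/7 - w**2/7 (f(w) = 8 - (w + w*w)/7 = 8 - (w + w**2)/7 = 8 + (-w/7 - w**2/7) = 8 - w/7 - w**2/7)
40448 - (1/12 + f(2))**2 = 40448 - (1/12 + (8 - 1/7*2 - 1/7*2**2))**2 = 40448 - (1/12 + (8 - 2/7 - 1/7*4))**2 = 40448 - (1/12 + (8 - 2/7 - 4/7))**2 = 40448 - (1/12 + 50/7)**2 = 40448 - (607/84)**2 = 40448 - 1*368449/7056 = 40448 - 368449/7056 = 285032639/7056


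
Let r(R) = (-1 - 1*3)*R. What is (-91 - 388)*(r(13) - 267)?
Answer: 152801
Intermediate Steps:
r(R) = -4*R (r(R) = (-1 - 3)*R = -4*R)
(-91 - 388)*(r(13) - 267) = (-91 - 388)*(-4*13 - 267) = -479*(-52 - 267) = -479*(-319) = 152801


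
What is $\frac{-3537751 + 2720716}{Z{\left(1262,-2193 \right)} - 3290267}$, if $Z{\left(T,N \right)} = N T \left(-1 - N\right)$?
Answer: $\frac{817035}{6069794939} \approx 0.00013461$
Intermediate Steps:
$Z{\left(T,N \right)} = N T \left(-1 - N\right)$
$\frac{-3537751 + 2720716}{Z{\left(1262,-2193 \right)} - 3290267} = \frac{-3537751 + 2720716}{\left(-1\right) \left(-2193\right) 1262 \left(1 - 2193\right) - 3290267} = - \frac{817035}{\left(-1\right) \left(-2193\right) 1262 \left(-2192\right) - 3290267} = - \frac{817035}{-6066504672 - 3290267} = - \frac{817035}{-6069794939} = \left(-817035\right) \left(- \frac{1}{6069794939}\right) = \frac{817035}{6069794939}$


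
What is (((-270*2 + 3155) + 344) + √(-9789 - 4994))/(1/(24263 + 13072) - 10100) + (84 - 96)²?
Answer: 54189549591/377083499 - 37335*I*√14783/377083499 ≈ 143.71 - 0.012038*I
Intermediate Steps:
(((-270*2 + 3155) + 344) + √(-9789 - 4994))/(1/(24263 + 13072) - 10100) + (84 - 96)² = (((-540 + 3155) + 344) + √(-14783))/(1/37335 - 10100) + (-12)² = ((2615 + 344) + I*√14783)/(1/37335 - 10100) + 144 = (2959 + I*√14783)/(-377083499/37335) + 144 = (2959 + I*√14783)*(-37335/377083499) + 144 = (-110474265/377083499 - 37335*I*√14783/377083499) + 144 = 54189549591/377083499 - 37335*I*√14783/377083499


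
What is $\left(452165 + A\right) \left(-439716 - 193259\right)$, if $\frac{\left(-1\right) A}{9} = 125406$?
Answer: $428200624775$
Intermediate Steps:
$A = -1128654$ ($A = \left(-9\right) 125406 = -1128654$)
$\left(452165 + A\right) \left(-439716 - 193259\right) = \left(452165 - 1128654\right) \left(-439716 - 193259\right) = \left(-676489\right) \left(-632975\right) = 428200624775$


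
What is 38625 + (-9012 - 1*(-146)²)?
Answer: 8297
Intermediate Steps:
38625 + (-9012 - 1*(-146)²) = 38625 + (-9012 - 1*21316) = 38625 + (-9012 - 21316) = 38625 - 30328 = 8297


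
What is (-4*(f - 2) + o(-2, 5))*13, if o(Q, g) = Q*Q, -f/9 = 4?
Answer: 2028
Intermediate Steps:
f = -36 (f = -9*4 = -36)
o(Q, g) = Q²
(-4*(f - 2) + o(-2, 5))*13 = (-4*(-36 - 2) + (-2)²)*13 = (-4*(-38) + 4)*13 = (152 + 4)*13 = 156*13 = 2028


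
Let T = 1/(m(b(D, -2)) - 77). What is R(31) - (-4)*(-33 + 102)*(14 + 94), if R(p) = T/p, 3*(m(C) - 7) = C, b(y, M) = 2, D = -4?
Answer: 192201981/6448 ≈ 29808.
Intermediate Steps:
m(C) = 7 + C/3
T = -3/208 (T = 1/((7 + (1/3)*2) - 77) = 1/((7 + 2/3) - 77) = 1/(23/3 - 77) = 1/(-208/3) = -3/208 ≈ -0.014423)
R(p) = -3/(208*p)
R(31) - (-4)*(-33 + 102)*(14 + 94) = -3/208/31 - (-4)*(-33 + 102)*(14 + 94) = -3/208*1/31 - (-4)*69*108 = -3/6448 - (-4)*7452 = -3/6448 - 1*(-29808) = -3/6448 + 29808 = 192201981/6448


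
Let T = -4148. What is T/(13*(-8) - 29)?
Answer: 4148/133 ≈ 31.188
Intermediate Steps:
T/(13*(-8) - 29) = -4148/(13*(-8) - 29) = -4148/(-104 - 29) = -4148/(-133) = -4148*(-1/133) = 4148/133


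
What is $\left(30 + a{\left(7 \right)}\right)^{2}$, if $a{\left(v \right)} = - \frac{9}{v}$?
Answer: $\frac{40401}{49} \approx 824.51$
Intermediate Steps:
$\left(30 + a{\left(7 \right)}\right)^{2} = \left(30 - \frac{9}{7}\right)^{2} = \left(\frac{201}{7}\right)^{2} = \frac{40401}{49}$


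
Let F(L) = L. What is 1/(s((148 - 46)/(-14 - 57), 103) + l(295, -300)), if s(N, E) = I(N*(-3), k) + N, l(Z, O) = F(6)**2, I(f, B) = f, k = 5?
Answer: 71/2760 ≈ 0.025725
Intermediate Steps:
l(Z, O) = 36 (l(Z, O) = 6**2 = 36)
s(N, E) = -2*N (s(N, E) = N*(-3) + N = -3*N + N = -2*N)
1/(s((148 - 46)/(-14 - 57), 103) + l(295, -300)) = 1/(-2*(148 - 46)/(-14 - 57) + 36) = 1/(-204/(-71) + 36) = 1/(-204*(-1)/71 + 36) = 1/(-2*(-102/71) + 36) = 1/(204/71 + 36) = 1/(2760/71) = 71/2760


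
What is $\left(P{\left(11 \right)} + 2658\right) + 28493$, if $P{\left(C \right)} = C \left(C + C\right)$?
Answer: $31393$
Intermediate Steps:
$P{\left(C \right)} = 2 C^{2}$ ($P{\left(C \right)} = C 2 C = 2 C^{2}$)
$\left(P{\left(11 \right)} + 2658\right) + 28493 = \left(2 \cdot 11^{2} + 2658\right) + 28493 = \left(2 \cdot 121 + 2658\right) + 28493 = \left(242 + 2658\right) + 28493 = 2900 + 28493 = 31393$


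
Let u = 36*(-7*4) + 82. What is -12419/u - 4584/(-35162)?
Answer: 220460831/16280006 ≈ 13.542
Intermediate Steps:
u = -926 (u = 36*(-28) + 82 = -1008 + 82 = -926)
-12419/u - 4584/(-35162) = -12419/(-926) - 4584/(-35162) = -12419*(-1/926) - 4584*(-1/35162) = 12419/926 + 2292/17581 = 220460831/16280006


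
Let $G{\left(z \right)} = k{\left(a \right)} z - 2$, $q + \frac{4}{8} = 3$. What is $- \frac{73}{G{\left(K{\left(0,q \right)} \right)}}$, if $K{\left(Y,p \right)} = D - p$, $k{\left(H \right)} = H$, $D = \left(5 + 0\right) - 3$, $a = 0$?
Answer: $\frac{73}{2} \approx 36.5$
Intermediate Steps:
$q = \frac{5}{2}$ ($q = - \frac{1}{2} + 3 = \frac{5}{2} \approx 2.5$)
$D = 2$ ($D = 5 - 3 = 2$)
$K{\left(Y,p \right)} = 2 - p$
$G{\left(z \right)} = -2$ ($G{\left(z \right)} = 0 z - 2 = 0 - 2 = -2$)
$- \frac{73}{G{\left(K{\left(0,q \right)} \right)}} = - \frac{73}{-2} = \left(-73\right) \left(- \frac{1}{2}\right) = \frac{73}{2}$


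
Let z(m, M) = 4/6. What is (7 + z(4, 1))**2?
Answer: 529/9 ≈ 58.778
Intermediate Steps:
z(m, M) = 2/3 (z(m, M) = 4*(1/6) = 2/3)
(7 + z(4, 1))**2 = (7 + 2/3)**2 = (23/3)**2 = 529/9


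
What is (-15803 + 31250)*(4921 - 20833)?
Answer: -245792664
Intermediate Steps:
(-15803 + 31250)*(4921 - 20833) = 15447*(-15912) = -245792664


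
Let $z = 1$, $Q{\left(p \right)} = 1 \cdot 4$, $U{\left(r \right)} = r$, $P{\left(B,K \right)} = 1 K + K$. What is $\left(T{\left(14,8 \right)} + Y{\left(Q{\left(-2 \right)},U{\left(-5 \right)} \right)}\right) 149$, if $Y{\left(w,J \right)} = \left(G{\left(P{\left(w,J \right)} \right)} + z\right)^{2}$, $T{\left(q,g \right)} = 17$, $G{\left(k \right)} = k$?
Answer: $14602$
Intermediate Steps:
$P{\left(B,K \right)} = 2 K$ ($P{\left(B,K \right)} = K + K = 2 K$)
$Q{\left(p \right)} = 4$
$Y{\left(w,J \right)} = \left(1 + 2 J\right)^{2}$ ($Y{\left(w,J \right)} = \left(2 J + 1\right)^{2} = \left(1 + 2 J\right)^{2}$)
$\left(T{\left(14,8 \right)} + Y{\left(Q{\left(-2 \right)},U{\left(-5 \right)} \right)}\right) 149 = \left(17 + \left(1 + 2 \left(-5\right)\right)^{2}\right) 149 = \left(17 + \left(1 - 10\right)^{2}\right) 149 = \left(17 + \left(-9\right)^{2}\right) 149 = \left(17 + 81\right) 149 = 98 \cdot 149 = 14602$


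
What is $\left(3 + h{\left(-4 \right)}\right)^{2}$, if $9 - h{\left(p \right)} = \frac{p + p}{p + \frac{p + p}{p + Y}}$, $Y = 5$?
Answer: $\frac{1156}{9} \approx 128.44$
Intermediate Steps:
$h{\left(p \right)} = 9 - \frac{2 p}{p + \frac{2 p}{5 + p}}$ ($h{\left(p \right)} = 9 - \frac{p + p}{p + \frac{p + p}{p + 5}} = 9 - \frac{2 p}{p + \frac{2 p}{5 + p}}$)
$\left(3 + h{\left(-4 \right)}\right)^{2} = \left(3 + \frac{53 + 7 \left(-4\right)}{7 - 4}\right)^{2} = \left(3 + \frac{53 - 28}{3}\right)^{2} = \left(3 + \frac{1}{3} \cdot 25\right)^{2} = \left(3 + \frac{25}{3}\right)^{2} = \left(\frac{34}{3}\right)^{2} = \frac{1156}{9}$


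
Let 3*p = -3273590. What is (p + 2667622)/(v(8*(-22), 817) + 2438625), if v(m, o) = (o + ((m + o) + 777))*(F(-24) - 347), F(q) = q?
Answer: 1182319/1207080 ≈ 0.97949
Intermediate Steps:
p = -3273590/3 (p = (1/3)*(-3273590) = -3273590/3 ≈ -1.0912e+6)
v(m, o) = -288267 - 742*o - 371*m (v(m, o) = (o + ((m + o) + 777))*(-24 - 347) = (o + (777 + m + o))*(-371) = (777 + m + 2*o)*(-371) = -288267 - 742*o - 371*m)
(p + 2667622)/(v(8*(-22), 817) + 2438625) = (-3273590/3 + 2667622)/((-288267 - 742*817 - 2968*(-22)) + 2438625) = 4729276/(3*((-288267 - 606214 - 371*(-176)) + 2438625)) = 4729276/(3*((-288267 - 606214 + 65296) + 2438625)) = 4729276/(3*(-829185 + 2438625)) = (4729276/3)/1609440 = (4729276/3)*(1/1609440) = 1182319/1207080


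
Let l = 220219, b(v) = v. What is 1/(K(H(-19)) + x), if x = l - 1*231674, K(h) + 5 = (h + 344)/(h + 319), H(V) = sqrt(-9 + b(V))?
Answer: (-2*sqrt(7) + 319*I)/(2*(-1827698*I + 11459*sqrt(7))) ≈ -8.7268e-5 + 9.8974e-12*I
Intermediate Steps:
H(V) = sqrt(-9 + V)
K(h) = -5 + (344 + h)/(319 + h) (K(h) = -5 + (h + 344)/(h + 319) = -5 + (344 + h)/(319 + h))
x = -11455 (x = 220219 - 1*231674 = 220219 - 231674 = -11455)
1/(K(H(-19)) + x) = 1/((-1251 - 4*sqrt(-9 - 19))/(319 + sqrt(-9 - 19)) - 11455) = 1/((-1251 - 8*I*sqrt(7))/(319 + sqrt(-28)) - 11455) = 1/((-1251 - 8*I*sqrt(7))/(319 + 2*I*sqrt(7)) - 11455) = 1/(-11455 + (-1251 - 8*I*sqrt(7))/(319 + 2*I*sqrt(7)))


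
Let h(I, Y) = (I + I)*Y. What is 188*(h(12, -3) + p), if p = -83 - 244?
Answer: -75012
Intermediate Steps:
h(I, Y) = 2*I*Y (h(I, Y) = (2*I)*Y = 2*I*Y)
p = -327
188*(h(12, -3) + p) = 188*(2*12*(-3) - 327) = 188*(-72 - 327) = 188*(-399) = -75012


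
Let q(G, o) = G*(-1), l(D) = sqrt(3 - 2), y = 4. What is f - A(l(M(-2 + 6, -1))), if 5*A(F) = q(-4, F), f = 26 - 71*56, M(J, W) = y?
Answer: -19754/5 ≈ -3950.8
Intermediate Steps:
M(J, W) = 4
l(D) = 1 (l(D) = sqrt(1) = 1)
f = -3950 (f = 26 - 3976 = -3950)
q(G, o) = -G
A(F) = 4/5 (A(F) = (-1*(-4))/5 = (1/5)*4 = 4/5)
f - A(l(M(-2 + 6, -1))) = -3950 - 1*4/5 = -3950 - 4/5 = -19754/5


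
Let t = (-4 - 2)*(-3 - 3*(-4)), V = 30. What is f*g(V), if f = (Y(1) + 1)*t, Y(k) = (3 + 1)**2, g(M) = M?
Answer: -27540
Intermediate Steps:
Y(k) = 16 (Y(k) = 4**2 = 16)
t = -54 (t = -6*(-3 + 12) = -6*9 = -54)
f = -918 (f = (16 + 1)*(-54) = 17*(-54) = -918)
f*g(V) = -918*30 = -27540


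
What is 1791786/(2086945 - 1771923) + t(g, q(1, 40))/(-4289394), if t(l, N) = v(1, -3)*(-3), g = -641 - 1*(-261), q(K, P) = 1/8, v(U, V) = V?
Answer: 1280945547081/225208912778 ≈ 5.6878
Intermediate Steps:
q(K, P) = ⅛
g = -380 (g = -641 + 261 = -380)
t(l, N) = 9 (t(l, N) = -3*(-3) = 9)
1791786/(2086945 - 1771923) + t(g, q(1, 40))/(-4289394) = 1791786/(2086945 - 1771923) + 9/(-4289394) = 1791786/315022 + 9*(-1/4289394) = 1791786*(1/315022) - 3/1429798 = 895893/157511 - 3/1429798 = 1280945547081/225208912778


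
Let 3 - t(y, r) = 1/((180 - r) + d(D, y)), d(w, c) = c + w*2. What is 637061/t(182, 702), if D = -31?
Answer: 256098522/1207 ≈ 2.1218e+5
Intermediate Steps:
d(w, c) = c + 2*w
t(y, r) = 3 - 1/(118 + y - r) (t(y, r) = 3 - 1/((180 - r) + (y + 2*(-31))) = 3 - 1/((180 - r) + (y - 62)) = 3 - 1/((180 - r) + (-62 + y)) = 3 - 1/(118 + y - r))
637061/t(182, 702) = 637061/(((353 - 3*702 + 3*182)/(118 + 182 - 1*702))) = 637061/(((353 - 2106 + 546)/(118 + 182 - 702))) = 637061/((-1207/(-402))) = 637061/((-1/402*(-1207))) = 637061/(1207/402) = 637061*(402/1207) = 256098522/1207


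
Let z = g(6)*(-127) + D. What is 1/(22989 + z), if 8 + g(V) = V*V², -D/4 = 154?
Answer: -1/4043 ≈ -0.00024734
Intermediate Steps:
D = -616 (D = -4*154 = -616)
g(V) = -8 + V³ (g(V) = -8 + V*V² = -8 + V³)
z = -27032 (z = (-8 + 6³)*(-127) - 616 = (-8 + 216)*(-127) - 616 = 208*(-127) - 616 = -26416 - 616 = -27032)
1/(22989 + z) = 1/(22989 - 27032) = 1/(-4043) = -1/4043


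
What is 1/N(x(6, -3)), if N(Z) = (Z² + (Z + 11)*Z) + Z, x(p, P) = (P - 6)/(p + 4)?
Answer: -50/459 ≈ -0.10893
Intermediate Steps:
x(p, P) = (-6 + P)/(4 + p)
N(Z) = Z + Z² + Z*(11 + Z) (N(Z) = (Z² + (11 + Z)*Z) + Z = (Z² + Z*(11 + Z)) + Z = Z + Z² + Z*(11 + Z))
1/N(x(6, -3)) = 1/(2*((-6 - 3)/(4 + 6))*(6 + (-6 - 3)/(4 + 6))) = 1/(2*(-9/10)*(6 - 9/10)) = 1/(2*(-9/10)*(51/10)) = 1/(-459/50) = -50/459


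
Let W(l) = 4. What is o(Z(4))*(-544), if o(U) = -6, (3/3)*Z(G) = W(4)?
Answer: 3264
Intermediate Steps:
Z(G) = 4
o(Z(4))*(-544) = -6*(-544) = 3264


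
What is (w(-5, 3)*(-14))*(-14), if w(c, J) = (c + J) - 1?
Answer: -588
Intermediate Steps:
w(c, J) = -1 + J + c (w(c, J) = (J + c) - 1 = -1 + J + c)
(w(-5, 3)*(-14))*(-14) = ((-1 + 3 - 5)*(-14))*(-14) = -3*(-14)*(-14) = 42*(-14) = -588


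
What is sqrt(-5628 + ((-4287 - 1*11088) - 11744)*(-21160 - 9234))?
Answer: sqrt(824249258) ≈ 28710.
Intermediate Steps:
sqrt(-5628 + ((-4287 - 1*11088) - 11744)*(-21160 - 9234)) = sqrt(-5628 + ((-4287 - 11088) - 11744)*(-30394)) = sqrt(-5628 + (-15375 - 11744)*(-30394)) = sqrt(-5628 - 27119*(-30394)) = sqrt(-5628 + 824254886) = sqrt(824249258)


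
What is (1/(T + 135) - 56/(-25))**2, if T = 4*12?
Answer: 105534529/20930625 ≈ 5.0421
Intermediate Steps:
T = 48
(1/(T + 135) - 56/(-25))**2 = (1/(48 + 135) - 56/(-25))**2 = (1/183 - 56*(-1/25))**2 = (1/183 + 56/25)**2 = (10273/4575)**2 = 105534529/20930625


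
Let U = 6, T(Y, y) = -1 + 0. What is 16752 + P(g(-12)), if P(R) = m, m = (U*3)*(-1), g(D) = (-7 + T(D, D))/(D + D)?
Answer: 16734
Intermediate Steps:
T(Y, y) = -1
g(D) = -4/D (g(D) = (-7 - 1)/(D + D) = -8*1/(2*D) = -4/D)
m = -18 (m = (6*3)*(-1) = 18*(-1) = -18)
P(R) = -18
16752 + P(g(-12)) = 16752 - 18 = 16734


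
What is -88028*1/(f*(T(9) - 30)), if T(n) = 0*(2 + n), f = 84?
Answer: 22007/630 ≈ 34.932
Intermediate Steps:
T(n) = 0
-88028*1/(f*(T(9) - 30)) = -88028*1/(84*(0 - 30)) = -88028/((-30*84)) = -88028/(-2520) = -88028*(-1/2520) = 22007/630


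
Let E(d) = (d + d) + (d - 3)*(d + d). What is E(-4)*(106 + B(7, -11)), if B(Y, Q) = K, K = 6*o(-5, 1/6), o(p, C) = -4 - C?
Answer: 3888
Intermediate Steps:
E(d) = 2*d + 2*d*(-3 + d) (E(d) = 2*d + (-3 + d)*(2*d) = 2*d + 2*d*(-3 + d))
K = -25 (K = 6*(-4 - 1/6) = 6*(-4 - 1*⅙) = 6*(-4 - ⅙) = 6*(-25/6) = -25)
B(Y, Q) = -25
E(-4)*(106 + B(7, -11)) = (2*(-4)*(-2 - 4))*(106 - 25) = (2*(-4)*(-6))*81 = 48*81 = 3888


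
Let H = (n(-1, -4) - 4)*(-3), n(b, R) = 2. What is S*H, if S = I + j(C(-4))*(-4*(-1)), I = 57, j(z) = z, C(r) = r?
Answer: 246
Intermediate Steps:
S = 41 (S = 57 - (-16)*(-1) = 57 - 4*4 = 57 - 16 = 41)
H = 6 (H = (2 - 4)*(-3) = -2*(-3) = 6)
S*H = 41*6 = 246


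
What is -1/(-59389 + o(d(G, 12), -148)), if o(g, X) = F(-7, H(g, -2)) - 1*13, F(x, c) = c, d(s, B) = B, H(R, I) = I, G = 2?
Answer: 1/59404 ≈ 1.6834e-5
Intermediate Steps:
o(g, X) = -15 (o(g, X) = -2 - 1*13 = -2 - 13 = -15)
-1/(-59389 + o(d(G, 12), -148)) = -1/(-59389 - 15) = -1/(-59404) = -1*(-1/59404) = 1/59404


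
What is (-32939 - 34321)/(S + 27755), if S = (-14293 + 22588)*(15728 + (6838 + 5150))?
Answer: -13452/45986395 ≈ -0.00029252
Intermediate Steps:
S = 229904220 (S = 8295*(15728 + 11988) = 8295*27716 = 229904220)
(-32939 - 34321)/(S + 27755) = (-32939 - 34321)/(229904220 + 27755) = -67260/229931975 = -67260*1/229931975 = -13452/45986395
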